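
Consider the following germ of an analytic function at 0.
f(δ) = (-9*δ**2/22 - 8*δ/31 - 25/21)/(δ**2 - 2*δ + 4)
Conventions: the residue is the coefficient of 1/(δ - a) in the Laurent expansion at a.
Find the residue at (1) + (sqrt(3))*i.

The factor δ**2 - 2*δ + 4 splits as (δ - a)(δ - a') with a = (1) + (sqrt(3))*i, a' = (1) - (sqrt(3))*i. At the order-1 pole a set g(δ) = (δ - a)*f(δ) = [-9*δ**2/22 - 8*δ/31 - 25/21] / (δ - a').
Simple pole: residue = g(a) at a = (1) + (sqrt(3))*i, which is (-367/682) + ((2257/21483)*sqrt(3))*i.

The residue is (-367/682) + ((2257/21483)*sqrt(3))*i.


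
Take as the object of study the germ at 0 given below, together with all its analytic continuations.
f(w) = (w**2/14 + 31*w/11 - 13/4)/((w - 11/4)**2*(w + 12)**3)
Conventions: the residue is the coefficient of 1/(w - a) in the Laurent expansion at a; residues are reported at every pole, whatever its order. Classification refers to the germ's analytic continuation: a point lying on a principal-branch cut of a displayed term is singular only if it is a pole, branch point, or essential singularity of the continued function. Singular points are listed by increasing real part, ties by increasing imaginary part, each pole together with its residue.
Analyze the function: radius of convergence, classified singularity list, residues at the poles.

Denominator factor (w + 12)^3: pole of order 3 at -12, modulus 12.
Denominator factor (w - 11/4)^2: pole of order 2 at 11/4, modulus 11/4.
The radius of convergence is the smallest modulus among the singular points: 11/4.
At the order-3 pole -12 set g(w) = (w - (-12))^3*f(w) = (w**2/14 + 31*w/11 - 13/4)/(w - 11/4)**2.
Order-3 pole: residue = g''(a)/2; g''(-12) = -1271120/933036797, so the residue is -635560/933036797.
At the order-2 pole 11/4 set g(w) = (w - (11/4))^2*f(w) = (w**2/14 + 31*w/11 - 13/4)/(w + 12)**3.
Order-2 pole: residue = g'(a); g'(11/4) = 635560/933036797, so the residue is 635560/933036797.
List the singular points by increasing real part (a conjugate pair: the negative imaginary part first).

Radius of convergence at 0: 11/4.
At -12: a pole of order 3; residue -635560/933036797.
At 11/4: a pole of order 2; residue 635560/933036797.


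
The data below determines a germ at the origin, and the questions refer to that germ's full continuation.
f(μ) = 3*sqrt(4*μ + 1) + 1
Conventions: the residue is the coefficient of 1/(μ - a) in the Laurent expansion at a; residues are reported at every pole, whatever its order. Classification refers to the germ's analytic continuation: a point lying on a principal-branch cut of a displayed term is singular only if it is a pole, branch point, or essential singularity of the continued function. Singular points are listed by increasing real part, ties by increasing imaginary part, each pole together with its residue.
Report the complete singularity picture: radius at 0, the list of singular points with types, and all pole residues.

Branch term (3)*sqrt(1 - μ/(-1/4)): its argument vanishes at μ = -1/4, a square-root branch point, modulus 1/4.
The radius of convergence is the smallest modulus among the singular points: 1/4.

Radius of convergence at 0: 1/4.
At -1/4: an algebraic (square-root) branch point.


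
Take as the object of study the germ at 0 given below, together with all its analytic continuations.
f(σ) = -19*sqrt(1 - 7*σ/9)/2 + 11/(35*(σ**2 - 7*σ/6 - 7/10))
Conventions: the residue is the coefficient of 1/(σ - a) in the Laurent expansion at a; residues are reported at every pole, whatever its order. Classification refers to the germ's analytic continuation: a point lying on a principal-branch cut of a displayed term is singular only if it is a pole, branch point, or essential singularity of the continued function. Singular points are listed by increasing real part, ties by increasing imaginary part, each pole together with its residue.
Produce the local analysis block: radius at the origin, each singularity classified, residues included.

Radius of convergence at 0: -7/12 + (1/60)*sqrt(3745).
At 7/12 - (1/60)*sqrt(3745): a pole of order 1; residue -(66/26215)*sqrt(3745).
At 9/7: an algebraic (square-root) branch point.
At 7/12 + (1/60)*sqrt(3745): a pole of order 1; residue (66/26215)*sqrt(3745).

Denominator factor (σ**2 - 7*σ/6 - 7/10): discriminant 749/180, real irrational roots 7/12 + (1/60)*sqrt(3745) and 7/12 - (1/60)*sqrt(3745); poles of order 1, moduli 7/12 + (1/60)*sqrt(3745) and -7/12 + (1/60)*sqrt(3745).
Branch term (-19/2)*sqrt(1 - σ/(9/7)): its argument vanishes at σ = 9/7, a square-root branch point, modulus 9/7.
The radius of convergence is the smallest modulus among the singular points: -7/12 + (1/60)*sqrt(3745).
The branch term is analytic at 7/12 - (1/60)*sqrt(3745) and contributes nothing to the residue; only the rational part matters.
The factor σ**2 - 7*σ/6 - 7/10 splits as (σ - a)(σ - a') with a = 7/12 - (1/60)*sqrt(3745), a' = 7/12 + (1/60)*sqrt(3745). At the order-1 pole a set g(σ) = (σ - a)*(rational part) = [11/35] / (σ - a').
Simple pole: residue = g(a) at a = 7/12 - (1/60)*sqrt(3745), which is -(66/26215)*sqrt(3745).
The branch term is analytic at 7/12 + (1/60)*sqrt(3745) and contributes nothing to the residue; only the rational part matters.
The factor σ**2 - 7*σ/6 - 7/10 splits as (σ - a)(σ - a') with a = 7/12 + (1/60)*sqrt(3745), a' = 7/12 - (1/60)*sqrt(3745). At the order-1 pole a set g(σ) = (σ - a)*(rational part) = [11/35] / (σ - a').
Simple pole: residue = g(a) at a = 7/12 + (1/60)*sqrt(3745), which is (66/26215)*sqrt(3745).
List the singular points by increasing real part (a conjugate pair: the negative imaginary part first).


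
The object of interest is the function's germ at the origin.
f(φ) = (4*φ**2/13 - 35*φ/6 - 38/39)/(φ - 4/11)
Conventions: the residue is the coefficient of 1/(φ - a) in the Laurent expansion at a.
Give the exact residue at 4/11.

The residue is -14416/4719.

At the order-1 pole 4/11 set g(φ) = (φ - (4/11))*f(φ) = 4*φ**2/13 - 35*φ/6 - 38/39.
Simple pole: residue = g(a) at a = 4/11, which is -14416/4719.


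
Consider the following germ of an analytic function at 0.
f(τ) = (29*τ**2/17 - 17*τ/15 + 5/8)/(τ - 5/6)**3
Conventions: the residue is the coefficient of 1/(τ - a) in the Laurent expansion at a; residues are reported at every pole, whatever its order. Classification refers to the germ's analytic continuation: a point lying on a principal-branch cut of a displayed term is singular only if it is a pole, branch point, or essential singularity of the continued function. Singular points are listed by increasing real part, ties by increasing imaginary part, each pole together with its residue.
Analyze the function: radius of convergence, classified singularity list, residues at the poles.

Denominator factor (τ - 5/6)^3: pole of order 3 at 5/6, modulus 5/6.
The radius of convergence is the smallest modulus among the singular points: 5/6.
At the order-3 pole 5/6 set g(τ) = (τ - (5/6))^3*f(τ) = 29*τ**2/17 - 17*τ/15 + 5/8.
Order-3 pole: residue = g''(a)/2; g''(5/6) = 58/17, so the residue is 29/17.

Radius of convergence at 0: 5/6.
At 5/6: a pole of order 3; residue 29/17.


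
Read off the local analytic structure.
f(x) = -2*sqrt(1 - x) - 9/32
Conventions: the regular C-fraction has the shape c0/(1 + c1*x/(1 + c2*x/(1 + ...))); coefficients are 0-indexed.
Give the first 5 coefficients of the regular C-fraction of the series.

Taylor coefficients (expand at 0): a_0 = -73/32, a_1 = 1, a_2 = 1/4, a_3 = 1/8, a_4 = 5/64.
c0 = a_0 = -73/32. Peel one level at a time: if S = 1 + c*x/S' with S'(0) = 1, then c is the x-coefficient of S and S' = c*x/(S - 1).
S_1 = c0/f = 1 + (32/73)*x + (1608/5329)*x^2 + ...; c1 = 32/73.
S_2 = c1*x/(S_1 - 1) = 1 + (-201/292)*x + (-1/16)*x^2 + ...; c2 = -201/292.
S_3 = c2*x/(S_2 - 1) = 1 + (-73/804)*x + (-24017/646416)*x^2 + ...; c3 = -73/804.
S_4 = c3*x/(S_3 - 1) = 1 + (-329/804)*x + ...; c4 = -329/804.

The regular C-fraction coefficients are [-73/32, 32/73, -201/292, -73/804, -329/804].


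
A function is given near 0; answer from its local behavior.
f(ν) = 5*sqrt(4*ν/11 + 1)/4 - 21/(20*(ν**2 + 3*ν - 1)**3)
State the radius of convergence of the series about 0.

Denominator factor (ν**2 + 3*ν - 1)^3: discriminant 13, real irrational roots -3/2 + (1/2)*sqrt(13) and -3/2 - (1/2)*sqrt(13); poles of order 3, moduli -3/2 + (1/2)*sqrt(13) and 3/2 + (1/2)*sqrt(13).
Branch term (5/4)*sqrt(1 - ν/(-11/4)): its argument vanishes at ν = -11/4, a square-root branch point, modulus 11/4.
The radius of convergence is the smallest modulus among the singular points: -3/2 + (1/2)*sqrt(13).

The radius of convergence is -3/2 + (1/2)*sqrt(13).


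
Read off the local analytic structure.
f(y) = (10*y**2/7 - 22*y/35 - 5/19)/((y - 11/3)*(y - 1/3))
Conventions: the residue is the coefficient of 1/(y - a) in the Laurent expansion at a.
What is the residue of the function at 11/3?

The residue is 99581/19950.

At the order-1 pole 11/3 set g(y) = (y - (11/3))*f(y) = (10*y**2/7 - 22*y/35 - 5/19)/(y - 1/3).
Simple pole: residue = g(a) at a = 11/3, which is 99581/19950.


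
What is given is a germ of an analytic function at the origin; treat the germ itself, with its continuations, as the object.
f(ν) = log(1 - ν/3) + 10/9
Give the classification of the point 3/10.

There is no denominator, hence no pole anywhere.
Branch term log(1 - ν/(3)): argument at 3/10 is 9/10, nonzero, so 3/10 is not its branch point (a point on a principal cut is still regular for the continued germ).
So the germ continues analytically to 3/10.

The point is a regular point.


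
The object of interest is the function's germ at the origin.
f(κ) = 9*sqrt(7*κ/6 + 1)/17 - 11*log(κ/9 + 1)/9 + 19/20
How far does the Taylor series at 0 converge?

The radius of convergence is 6/7.

Branch term (9/17)*sqrt(1 - κ/(-6/7)): its argument vanishes at κ = -6/7, a square-root branch point, modulus 6/7.
Branch term (-11/9)*log(1 - κ/(-9)): its argument vanishes at κ = -9, a logarithmic branch point, modulus 9.
The radius of convergence is the smallest modulus among the singular points: 6/7.


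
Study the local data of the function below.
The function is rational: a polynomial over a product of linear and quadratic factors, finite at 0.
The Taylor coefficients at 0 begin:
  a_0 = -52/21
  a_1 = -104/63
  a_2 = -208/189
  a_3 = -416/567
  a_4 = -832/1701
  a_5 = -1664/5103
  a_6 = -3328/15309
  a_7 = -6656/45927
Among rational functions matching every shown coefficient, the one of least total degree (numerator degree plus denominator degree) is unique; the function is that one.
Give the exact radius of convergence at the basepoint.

No rational of total degree below 1 reproduces all 8 coefficients; solving the [0/1] Pade equations on them gives f(ρ) = 26/(7*(ρ - 3/2)), whose expansion matches every shown term.
Denominator factor (ρ - 3/2): pole of order 1 at 3/2, modulus 3/2.
The radius of convergence is the smallest modulus among the singular points: 3/2.

The radius of convergence is 3/2.


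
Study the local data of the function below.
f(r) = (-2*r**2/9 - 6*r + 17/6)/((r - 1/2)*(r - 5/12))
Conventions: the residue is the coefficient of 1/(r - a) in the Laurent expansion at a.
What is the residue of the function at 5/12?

At the order-1 pole 5/12 set g(r) = (r - (5/12))*f(r) = (-2*r**2/9 - 6*r + 17/6)/(r - 1/2).
Simple pole: residue = g(a) at a = 5/12, which is -191/54.

The residue is -191/54.


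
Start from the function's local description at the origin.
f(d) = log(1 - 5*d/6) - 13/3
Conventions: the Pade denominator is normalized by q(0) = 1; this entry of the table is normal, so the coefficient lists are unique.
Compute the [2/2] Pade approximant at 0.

Taylor coefficients needed (expand at 0): a_0 = -13/3, a_1 = -5/6, a_2 = -25/72, a_3 = -125/648, a_4 = -625/5184.
Write the denominator as Q(d) = 1 + q1*d + q2*d^2. Requiring Q*f - P = O(d^5) with deg P <= 2 kills the coefficients of d^3..d^4 in Q*f:
  d^3: a_3 + q1*a_2 + q2*a_1 = 0, i.e. -125/648 + (-25/72)*q1 + (-5/6)*q2 = 0.
  d^4: a_4 + q1*a_3 + q2*a_2 = 0, i.e. -625/5184 + (-125/648)*q1 + (-25/72)*q2 = 0.
Solving this linear system: q1 = -5/6, q2 = 25/216.
The numerator is Q*f truncated at degree 2: P0 = a_0 = -13/3; P1 = a_1 + q1*a_0 = 25/9; P2 = a_2 + q1*a_1 + q2*a_0 = -25/162.

The Pade approximant has numerator coefficients [-13/3, 25/9, -25/162]; denominator coefficients [1, -5/6, 25/216].


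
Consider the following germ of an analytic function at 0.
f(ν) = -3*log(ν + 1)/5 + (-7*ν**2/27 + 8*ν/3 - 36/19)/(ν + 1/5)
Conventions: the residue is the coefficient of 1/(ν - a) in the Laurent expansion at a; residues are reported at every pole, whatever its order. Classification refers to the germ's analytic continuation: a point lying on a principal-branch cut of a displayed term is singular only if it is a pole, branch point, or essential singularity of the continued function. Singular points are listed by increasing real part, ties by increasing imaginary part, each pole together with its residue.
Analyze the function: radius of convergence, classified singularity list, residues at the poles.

Radius of convergence at 0: 1/5.
At -1: a logarithmic branch point.
At -1/5: a pole of order 1; residue -31273/12825.

Denominator factor (ν + 1/5): pole of order 1 at -1/5, modulus 1/5.
Branch term (-3/5)*log(1 - ν/(-1)): its argument vanishes at ν = -1, a logarithmic branch point, modulus 1.
The radius of convergence is the smallest modulus among the singular points: 1/5.
The branch term is analytic at -1/5 and contributes nothing to the residue; only the rational part matters.
At the order-1 pole -1/5 set g(ν) = (ν - (-1/5))*(rational part) = -7*ν**2/27 + 8*ν/3 - 36/19.
Simple pole: residue = g(a) at a = -1/5, which is -31273/12825.
List the singular points by increasing real part (a conjugate pair: the negative imaginary part first).


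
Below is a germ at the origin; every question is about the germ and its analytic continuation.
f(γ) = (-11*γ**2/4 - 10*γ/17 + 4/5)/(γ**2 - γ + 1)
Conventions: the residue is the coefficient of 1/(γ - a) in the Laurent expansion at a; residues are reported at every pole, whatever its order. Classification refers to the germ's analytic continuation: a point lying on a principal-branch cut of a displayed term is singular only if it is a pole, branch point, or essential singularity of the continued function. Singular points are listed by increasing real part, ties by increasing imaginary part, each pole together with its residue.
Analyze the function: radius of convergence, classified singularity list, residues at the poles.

Radius of convergence at 0: 1.
At (1/2) - ((1/2)*sqrt(3))*i: a pole of order 1; residue (-227/136) + ((1279/2040)*sqrt(3))*i.
At (1/2) + ((1/2)*sqrt(3))*i: a pole of order 1; residue (-227/136) - ((1279/2040)*sqrt(3))*i.

Denominator factor (γ**2 - γ + 1): discriminant -3, complex-conjugate roots (1/2) + ((1/2)*sqrt(3))*i and (1/2) - ((1/2)*sqrt(3))*i; poles of order 1, moduli 1 and 1.
The radius of convergence is the smallest modulus among the singular points: 1.
The factor γ**2 - γ + 1 splits as (γ - a)(γ - a') with a = (1/2) - ((1/2)*sqrt(3))*i, a' = (1/2) + ((1/2)*sqrt(3))*i. At the order-1 pole a set g(γ) = (γ - a)*f(γ) = [-11*γ**2/4 - 10*γ/17 + 4/5] / (γ - a').
Simple pole: residue = g(a) at a = (1/2) - ((1/2)*sqrt(3))*i, which is (-227/136) + ((1279/2040)*sqrt(3))*i.
The factor γ**2 - γ + 1 splits as (γ - a)(γ - a') with a = (1/2) + ((1/2)*sqrt(3))*i, a' = (1/2) - ((1/2)*sqrt(3))*i. At the order-1 pole a set g(γ) = (γ - a)*f(γ) = [-11*γ**2/4 - 10*γ/17 + 4/5] / (γ - a').
Simple pole: residue = g(a) at a = (1/2) + ((1/2)*sqrt(3))*i, which is (-227/136) - ((1279/2040)*sqrt(3))*i.
List the singular points by increasing real part (a conjugate pair: the negative imaginary part first).


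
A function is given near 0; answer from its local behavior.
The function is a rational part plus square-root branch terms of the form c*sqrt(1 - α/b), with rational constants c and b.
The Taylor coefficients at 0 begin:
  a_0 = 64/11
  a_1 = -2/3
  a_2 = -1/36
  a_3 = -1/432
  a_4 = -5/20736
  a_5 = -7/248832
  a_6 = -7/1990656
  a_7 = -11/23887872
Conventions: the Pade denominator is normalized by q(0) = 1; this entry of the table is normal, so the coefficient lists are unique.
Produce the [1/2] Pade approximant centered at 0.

Taylor coefficients needed (read off): a_0 = 64/11, a_1 = -2/3, a_2 = -1/36, a_3 = -1/432.
Write the denominator as Q(α) = 1 + q1*α + q2*α^2. Requiring Q*f - P = O(α^4) with deg P <= 1 kills the coefficients of α^2..α^3 in Q*f:
  α^2: a_2 + q1*a_1 + q2*a_0 = 0, i.e. -1/36 + (-2/3)*q1 + (64/11)*q2 = 0.
  α^3: a_3 + q1*a_2 + q2*a_1 = 0, i.e. -1/432 + (-1/36)*q1 + (-2/3)*q2 = 0.
Solving this linear system: q1 = -19/360, q2 = -11/8640.
The numerator is Q*f truncated at degree 1: P0 = a_0 = 64/11; P1 = a_1 + q1*a_0 = -482/495.

The Pade approximant has numerator coefficients [64/11, -482/495]; denominator coefficients [1, -19/360, -11/8640].


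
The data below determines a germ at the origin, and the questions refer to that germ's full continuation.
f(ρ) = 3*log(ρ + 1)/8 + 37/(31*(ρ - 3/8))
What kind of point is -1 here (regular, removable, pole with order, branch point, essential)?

The point is a logarithmic branch point.

The term (3/8)*log(1 - ρ/(-1)) has argument 1 - -1/(-1) = 0 at -1: a logarithmic (infinitely-sheeted) branch point; the remaining terms are analytic or single-valued there.


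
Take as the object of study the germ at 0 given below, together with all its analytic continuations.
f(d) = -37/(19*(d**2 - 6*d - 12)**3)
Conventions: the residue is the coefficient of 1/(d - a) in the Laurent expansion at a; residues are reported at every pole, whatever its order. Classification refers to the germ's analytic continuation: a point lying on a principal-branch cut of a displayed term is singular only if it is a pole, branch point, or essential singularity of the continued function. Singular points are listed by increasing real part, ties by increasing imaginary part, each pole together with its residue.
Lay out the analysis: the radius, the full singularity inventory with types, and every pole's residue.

Radius of convergence at 0: -3 + sqrt(21).
At 3 - sqrt(21): a pole of order 3; residue (37/938448)*sqrt(21).
At 3 + sqrt(21): a pole of order 3; residue -(37/938448)*sqrt(21).

Denominator factor (d**2 - 6*d - 12)^3: discriminant 84, real irrational roots 3 + sqrt(21) and 3 - sqrt(21); poles of order 3, moduli 3 + sqrt(21) and -3 + sqrt(21).
The radius of convergence is the smallest modulus among the singular points: -3 + sqrt(21).
The factor d**2 - 6*d - 12 splits as (d - a)(d - a') with a = 3 - sqrt(21), a' = 3 + sqrt(21). At the order-3 pole a set g(d) = (d - a)^3*f(d) = [-37/19] / (d - a')^3.
Order-3 pole: residue = g''(a)/2; g''(3 - sqrt(21)) = (37/469224)*sqrt(21), so the residue is (37/938448)*sqrt(21).
The factor d**2 - 6*d - 12 splits as (d - a)(d - a') with a = 3 + sqrt(21), a' = 3 - sqrt(21). At the order-3 pole a set g(d) = (d - a)^3*f(d) = [-37/19] / (d - a')^3.
Order-3 pole: residue = g''(a)/2; g''(3 + sqrt(21)) = -(37/469224)*sqrt(21), so the residue is -(37/938448)*sqrt(21).
List the singular points by increasing real part (a conjugate pair: the negative imaginary part first).


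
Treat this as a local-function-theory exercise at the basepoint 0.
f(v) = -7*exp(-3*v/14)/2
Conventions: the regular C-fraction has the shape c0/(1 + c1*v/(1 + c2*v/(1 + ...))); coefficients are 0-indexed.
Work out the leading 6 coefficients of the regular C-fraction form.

The regular C-fraction coefficients are [-7/2, 3/14, -3/28, 1/28, -1/28, 3/140].

Taylor coefficients (expand at 0): a_0 = -7/2, a_1 = 3/4, a_2 = -9/112, a_3 = 9/1568, a_4 = -27/87808, a_5 = 81/6146560.
c0 = a_0 = -7/2. Peel one level at a time: if S = 1 + c*v/S' with S'(0) = 1, then c is the v-coefficient of S and S' = c*v/(S - 1).
S_1 = c0/f = 1 + (3/14)*v + (9/392)*v^2 + ...; c1 = 3/14.
S_2 = c1*v/(S_1 - 1) = 1 + (-3/28)*v + (3/784)*v^2 + ...; c2 = -3/28.
S_3 = c2*v/(S_2 - 1) = 1 + (1/28)*v + (1/784)*v^2 + ...; c3 = 1/28.
S_4 = c3*v/(S_3 - 1) = 1 + (-1/28)*v + (3/3920)*v^2 + ...; c4 = -1/28.
S_5 = c4*v/(S_4 - 1) = 1 + (3/140)*v + ...; c5 = 3/140.


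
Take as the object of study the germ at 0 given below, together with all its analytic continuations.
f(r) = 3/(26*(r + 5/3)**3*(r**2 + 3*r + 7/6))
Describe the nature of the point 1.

The point is a regular point.

Denominator factors: r + 5/3 = 8/3 at r = 1; r**2 + 3*r + 7/6 = 31/6 at r = 1 — none vanishes.
So the germ continues analytically to 1.


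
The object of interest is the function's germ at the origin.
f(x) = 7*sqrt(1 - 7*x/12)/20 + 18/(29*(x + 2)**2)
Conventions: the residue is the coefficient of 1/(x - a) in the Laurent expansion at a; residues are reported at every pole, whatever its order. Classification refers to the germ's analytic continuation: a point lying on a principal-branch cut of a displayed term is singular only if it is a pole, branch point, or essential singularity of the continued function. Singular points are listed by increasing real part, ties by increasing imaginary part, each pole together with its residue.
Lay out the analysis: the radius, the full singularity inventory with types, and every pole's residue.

Denominator factor (x + 2)^2: pole of order 2 at -2, modulus 2.
Branch term (7/20)*sqrt(1 - x/(12/7)): its argument vanishes at x = 12/7, a square-root branch point, modulus 12/7.
The radius of convergence is the smallest modulus among the singular points: 12/7.
The branch term is analytic at -2 and contributes nothing to the residue; only the rational part matters.
At the order-2 pole -2 set g(x) = (x - (-2))^2*(rational part) = 18/29.
Order-2 pole: residue = g'(a); g'(-2) = 0, so the residue is 0.
List the singular points by increasing real part (a conjugate pair: the negative imaginary part first).

Radius of convergence at 0: 12/7.
At -2: a pole of order 2; residue 0.
At 12/7: an algebraic (square-root) branch point.


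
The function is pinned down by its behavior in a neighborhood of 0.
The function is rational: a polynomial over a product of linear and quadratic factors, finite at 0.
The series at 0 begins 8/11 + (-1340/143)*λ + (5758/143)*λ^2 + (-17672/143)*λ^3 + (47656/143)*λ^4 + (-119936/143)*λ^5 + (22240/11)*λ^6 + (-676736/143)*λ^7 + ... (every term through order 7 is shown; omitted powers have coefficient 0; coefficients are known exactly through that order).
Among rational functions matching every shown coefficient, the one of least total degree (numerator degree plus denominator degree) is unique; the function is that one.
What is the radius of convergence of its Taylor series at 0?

The radius of convergence is 1/2.

No rational of total degree below 4 reproduces all 8 coefficients; solving the [2/2] Pade equations on them gives f(λ) = (37*λ**2/26 - 21*λ/13 + 2/11)/(λ + 1/2)**2, whose expansion matches every shown term.
Denominator factor (λ + 1/2)^2: pole of order 2 at -1/2, modulus 1/2.
The radius of convergence is the smallest modulus among the singular points: 1/2.


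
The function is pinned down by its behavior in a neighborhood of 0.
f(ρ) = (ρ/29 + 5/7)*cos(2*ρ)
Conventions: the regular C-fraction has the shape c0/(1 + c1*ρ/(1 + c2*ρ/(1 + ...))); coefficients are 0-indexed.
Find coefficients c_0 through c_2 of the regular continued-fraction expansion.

The regular C-fraction coefficients are [5/7, -7/145, 42099/1015].

Taylor coefficients (expand at 0): a_0 = 5/7, a_1 = 1/29, a_2 = -10/7.
c0 = a_0 = 5/7. Peel one level at a time: if S = 1 + c*ρ/S' with S'(0) = 1, then c is the ρ-coefficient of S and S' = c*ρ/(S - 1).
S_1 = c0/f = 1 + (-7/145)*ρ + (42099/21025)*ρ^2 + ...; c1 = -7/145.
S_2 = c1*ρ/(S_1 - 1) = 1 + (42099/1015)*ρ + ...; c2 = 42099/1015.


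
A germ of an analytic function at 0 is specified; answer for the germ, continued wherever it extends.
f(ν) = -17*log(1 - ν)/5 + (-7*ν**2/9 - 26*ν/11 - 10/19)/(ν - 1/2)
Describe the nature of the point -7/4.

The point is a regular point.

Denominator factors: ν - 1/2 = -9/4 at ν = -7/4 — none vanishes.
Branch term log(1 - ν/(1)): argument at -7/4 is 11/4, nonzero, so -7/4 is not its branch point (a point on a principal cut is still regular for the continued germ).
So the germ continues analytically to -7/4.


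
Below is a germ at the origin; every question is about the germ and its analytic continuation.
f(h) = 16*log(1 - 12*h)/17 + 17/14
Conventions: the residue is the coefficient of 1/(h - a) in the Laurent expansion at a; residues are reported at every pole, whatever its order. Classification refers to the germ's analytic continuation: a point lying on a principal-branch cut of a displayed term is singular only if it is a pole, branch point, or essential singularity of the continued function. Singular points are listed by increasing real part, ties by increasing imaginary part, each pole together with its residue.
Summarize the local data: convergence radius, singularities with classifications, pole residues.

Radius of convergence at 0: 1/12.
At 1/12: a logarithmic branch point.

Branch term (16/17)*log(1 - h/(1/12)): its argument vanishes at h = 1/12, a logarithmic branch point, modulus 1/12.
The radius of convergence is the smallest modulus among the singular points: 1/12.


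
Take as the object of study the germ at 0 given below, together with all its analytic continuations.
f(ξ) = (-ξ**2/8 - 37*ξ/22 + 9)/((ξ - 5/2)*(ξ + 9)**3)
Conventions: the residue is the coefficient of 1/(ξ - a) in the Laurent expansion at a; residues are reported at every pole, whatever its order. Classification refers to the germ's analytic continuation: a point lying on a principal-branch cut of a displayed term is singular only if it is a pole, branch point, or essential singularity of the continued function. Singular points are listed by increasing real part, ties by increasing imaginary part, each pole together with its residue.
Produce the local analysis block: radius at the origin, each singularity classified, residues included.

Radius of convergence at 0: 5/2.
At -9: a pole of order 3; residue -1413/535348.
At 5/2: a pole of order 1; residue 1413/535348.

Denominator factor (ξ + 9)^3: pole of order 3 at -9, modulus 9.
Denominator factor (ξ - 5/2): pole of order 1 at 5/2, modulus 5/2.
The radius of convergence is the smallest modulus among the singular points: 5/2.
At the order-3 pole -9 set g(ξ) = (ξ - (-9))^3*f(ξ) = (-ξ**2/8 - 37*ξ/22 + 9)/(ξ - 5/2).
Order-3 pole: residue = g''(a)/2; g''(-9) = -1413/267674, so the residue is -1413/535348.
At the order-1 pole 5/2 set g(ξ) = (ξ - (5/2))*f(ξ) = (-ξ**2/8 - 37*ξ/22 + 9)/(ξ + 9)**3.
Simple pole: residue = g(a) at a = 5/2, which is 1413/535348.
List the singular points by increasing real part (a conjugate pair: the negative imaginary part first).


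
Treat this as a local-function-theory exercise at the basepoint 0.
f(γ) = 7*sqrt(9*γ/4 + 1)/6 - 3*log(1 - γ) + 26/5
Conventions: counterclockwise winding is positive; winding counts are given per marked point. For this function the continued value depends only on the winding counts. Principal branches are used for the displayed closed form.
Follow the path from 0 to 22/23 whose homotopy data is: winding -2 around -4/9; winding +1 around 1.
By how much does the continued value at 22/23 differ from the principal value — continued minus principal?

The rational part is single-valued and drops out of the difference; each branch term changes only by its own monodromy.
(7/6)*sqrt(1 - γ/(-4/9)): winding -2 is even, the square root returns to the same sheet, contribution 0.
(-3)*log(1 - γ/(1)): each positive loop around 1 adds 2*pi*i to the log, so winding +1 contributes (-3)*(1)*2*pi*i = -(6)*pi*i.
Summing the contributions at γ = 22/23 gives -(6)*pi*i.

Continued minus principal equals -(6)*pi*i.


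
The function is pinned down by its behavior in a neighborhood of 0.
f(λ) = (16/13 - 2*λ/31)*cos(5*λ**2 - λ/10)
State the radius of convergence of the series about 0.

The factor cos(5*λ**2 - λ/10) is entire and contributes no finite singular point.
The polynomial part has no poles.
No finite singular points: the Taylor series at 0 converges everywhere.

The radius of convergence is infinite.


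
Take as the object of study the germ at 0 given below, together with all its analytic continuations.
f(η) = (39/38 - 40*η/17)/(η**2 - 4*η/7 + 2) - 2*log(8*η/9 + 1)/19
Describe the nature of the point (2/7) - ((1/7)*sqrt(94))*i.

The denominator factor η**2 - 4*η/7 + 2 vanishes at (2/7) - ((1/7)*sqrt(94))*i and appears to the power 1; the numerator there equals (1601/4522) + ((40/119)*sqrt(94))*i, nonzero, and no other factor vanishes.
The branch terms are analytic at this point.
Hence a pole whose order is the multiplicity, 1.

The point is a pole of order 1.


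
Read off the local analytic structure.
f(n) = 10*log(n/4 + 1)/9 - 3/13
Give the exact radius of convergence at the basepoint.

Branch term (10/9)*log(1 - n/(-4)): its argument vanishes at n = -4, a logarithmic branch point, modulus 4.
The radius of convergence is the smallest modulus among the singular points: 4.

The radius of convergence is 4.


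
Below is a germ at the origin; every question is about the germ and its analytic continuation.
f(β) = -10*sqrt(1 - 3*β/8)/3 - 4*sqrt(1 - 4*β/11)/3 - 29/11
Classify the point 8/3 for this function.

The term (-10/3)*sqrt(1 - β/(8/3)) has argument 1 - 8/3/(8/3) = 0 at 8/3: a square-root (algebraic, two-sheeted) branch point; the remaining terms are analytic or single-valued there.

The point is an algebraic (square-root) branch point.


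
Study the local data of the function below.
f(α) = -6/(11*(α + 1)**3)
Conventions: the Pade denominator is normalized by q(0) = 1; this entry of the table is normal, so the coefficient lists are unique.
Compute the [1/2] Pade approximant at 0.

Taylor coefficients needed (expand at 0): a_0 = -6/11, a_1 = 18/11, a_2 = -36/11, a_3 = 60/11.
Write the denominator as Q(α) = 1 + q1*α + q2*α^2. Requiring Q*f - P = O(α^4) with deg P <= 1 kills the coefficients of α^2..α^3 in Q*f:
  α^2: a_2 + q1*a_1 + q2*a_0 = 0, i.e. -36/11 + (18/11)*q1 + (-6/11)*q2 = 0.
  α^3: a_3 + q1*a_2 + q2*a_1 = 0, i.e. 60/11 + (-36/11)*q1 + (18/11)*q2 = 0.
Solving this linear system: q1 = 8/3, q2 = 2.
The numerator is Q*f truncated at degree 1: P0 = a_0 = -6/11; P1 = a_1 + q1*a_0 = 2/11.

The Pade approximant has numerator coefficients [-6/11, 2/11]; denominator coefficients [1, 8/3, 2].


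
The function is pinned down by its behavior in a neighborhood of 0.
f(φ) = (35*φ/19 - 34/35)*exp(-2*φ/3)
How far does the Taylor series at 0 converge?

The factor exp(-2*φ/3) is entire and contributes no finite singular point.
The polynomial part has no poles.
No finite singular points: the Taylor series at 0 converges everywhere.

The radius of convergence is infinite.


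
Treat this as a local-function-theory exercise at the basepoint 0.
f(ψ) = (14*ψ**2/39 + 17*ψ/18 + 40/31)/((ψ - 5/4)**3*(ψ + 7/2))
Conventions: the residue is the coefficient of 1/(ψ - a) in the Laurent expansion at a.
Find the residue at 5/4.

At the order-3 pole 5/4 set g(ψ) = (ψ - (5/4))^3*f(ψ) = (14*ψ**2/39 + 17*ψ/18 + 40/31)/(ψ + 7/2).
Order-3 pole: residue = g''(a)/2; g''(5/4) = 58208/1309347, so the residue is 29104/1309347.

The residue is 29104/1309347.


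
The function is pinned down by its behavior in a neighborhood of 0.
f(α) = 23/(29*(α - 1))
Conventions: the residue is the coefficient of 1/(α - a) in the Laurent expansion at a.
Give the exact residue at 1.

At the order-1 pole 1 set g(α) = (α - (1))*f(α) = 23/29.
Simple pole: residue = g(a) at a = 1, which is 23/29.

The residue is 23/29.


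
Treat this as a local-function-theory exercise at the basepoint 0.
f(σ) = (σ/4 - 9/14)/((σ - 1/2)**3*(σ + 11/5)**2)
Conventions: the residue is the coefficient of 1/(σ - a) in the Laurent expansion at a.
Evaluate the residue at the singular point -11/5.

The residue is 67750/1240029.

At the order-2 pole -11/5 set g(σ) = (σ - (-11/5))^2*f(σ) = (σ/4 - 9/14)/(σ - 1/2)**3.
Order-2 pole: residue = g'(a); g'(-11/5) = 67750/1240029, so the residue is 67750/1240029.


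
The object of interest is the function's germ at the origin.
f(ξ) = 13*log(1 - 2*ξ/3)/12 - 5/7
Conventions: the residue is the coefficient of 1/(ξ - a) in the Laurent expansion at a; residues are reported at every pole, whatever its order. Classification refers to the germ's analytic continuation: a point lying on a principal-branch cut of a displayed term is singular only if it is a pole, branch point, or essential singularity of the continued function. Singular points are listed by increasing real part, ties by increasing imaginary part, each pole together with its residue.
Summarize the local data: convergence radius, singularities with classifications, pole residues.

Branch term (13/12)*log(1 - ξ/(3/2)): its argument vanishes at ξ = 3/2, a logarithmic branch point, modulus 3/2.
The radius of convergence is the smallest modulus among the singular points: 3/2.

Radius of convergence at 0: 3/2.
At 3/2: a logarithmic branch point.


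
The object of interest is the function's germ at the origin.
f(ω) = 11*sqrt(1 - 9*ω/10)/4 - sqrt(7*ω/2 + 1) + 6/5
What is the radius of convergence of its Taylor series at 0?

The radius of convergence is 2/7.

Branch term (-1)*sqrt(1 - ω/(-2/7)): its argument vanishes at ω = -2/7, a square-root branch point, modulus 2/7.
Branch term (11/4)*sqrt(1 - ω/(10/9)): its argument vanishes at ω = 10/9, a square-root branch point, modulus 10/9.
The radius of convergence is the smallest modulus among the singular points: 2/7.


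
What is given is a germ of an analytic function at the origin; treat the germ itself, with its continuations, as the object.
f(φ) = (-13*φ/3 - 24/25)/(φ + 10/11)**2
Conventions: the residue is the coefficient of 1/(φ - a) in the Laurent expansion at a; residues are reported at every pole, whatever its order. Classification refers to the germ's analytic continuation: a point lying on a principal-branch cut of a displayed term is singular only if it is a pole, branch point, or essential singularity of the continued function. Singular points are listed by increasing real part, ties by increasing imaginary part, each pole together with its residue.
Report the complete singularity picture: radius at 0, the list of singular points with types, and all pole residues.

Radius of convergence at 0: 10/11.
At -10/11: a pole of order 2; residue -13/3.

Denominator factor (φ + 10/11)^2: pole of order 2 at -10/11, modulus 10/11.
The radius of convergence is the smallest modulus among the singular points: 10/11.
At the order-2 pole -10/11 set g(φ) = (φ - (-10/11))^2*f(φ) = -13*φ/3 - 24/25.
Order-2 pole: residue = g'(a); g'(-10/11) = -13/3, so the residue is -13/3.


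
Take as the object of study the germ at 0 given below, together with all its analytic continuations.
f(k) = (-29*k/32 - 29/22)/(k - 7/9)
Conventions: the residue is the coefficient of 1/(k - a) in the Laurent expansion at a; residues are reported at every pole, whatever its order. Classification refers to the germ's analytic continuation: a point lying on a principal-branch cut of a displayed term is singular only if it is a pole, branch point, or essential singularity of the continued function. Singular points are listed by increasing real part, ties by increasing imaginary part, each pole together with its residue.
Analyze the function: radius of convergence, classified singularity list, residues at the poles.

Denominator factor (k - 7/9): pole of order 1 at 7/9, modulus 7/9.
The radius of convergence is the smallest modulus among the singular points: 7/9.
At the order-1 pole 7/9 set g(k) = (k - (7/9))*f(k) = -29*k/32 - 29/22.
Simple pole: residue = g(a) at a = 7/9, which is -6409/3168.

Radius of convergence at 0: 7/9.
At 7/9: a pole of order 1; residue -6409/3168.


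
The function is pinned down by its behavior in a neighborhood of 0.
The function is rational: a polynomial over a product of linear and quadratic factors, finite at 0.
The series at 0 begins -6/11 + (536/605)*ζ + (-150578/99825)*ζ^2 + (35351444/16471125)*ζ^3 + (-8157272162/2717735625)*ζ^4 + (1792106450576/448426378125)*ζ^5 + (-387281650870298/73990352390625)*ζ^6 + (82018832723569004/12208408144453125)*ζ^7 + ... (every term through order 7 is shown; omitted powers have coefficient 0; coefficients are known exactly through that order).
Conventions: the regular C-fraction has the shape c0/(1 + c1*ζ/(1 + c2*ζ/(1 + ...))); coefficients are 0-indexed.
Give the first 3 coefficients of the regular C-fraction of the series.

The regular C-fraction coefficients are [-6/11, 268/165, 21/268].

Taylor coefficients (read off): a_0 = -6/11, a_1 = 536/605, a_2 = -150578/99825.
c0 = a_0 = -6/11. Peel one level at a time: if S = 1 + c*ζ/S' with S'(0) = 1, then c is the ζ-coefficient of S and S' = c*ζ/(S - 1).
S_1 = c0/f = 1 + (268/165)*ζ + (-7/55)*ζ^2 + ...; c1 = 268/165.
S_2 = c1*ζ/(S_1 - 1) = 1 + (21/268)*ζ + ...; c2 = 21/268.


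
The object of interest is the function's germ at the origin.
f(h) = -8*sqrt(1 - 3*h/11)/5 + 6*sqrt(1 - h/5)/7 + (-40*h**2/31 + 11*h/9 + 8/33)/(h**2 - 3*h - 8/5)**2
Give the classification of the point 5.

The term (6/7)*sqrt(1 - h/(5)) has argument 1 - 5/(5) = 0 at 5: a square-root (algebraic, two-sheeted) branch point; the remaining terms are analytic or single-valued there.

The point is an algebraic (square-root) branch point.


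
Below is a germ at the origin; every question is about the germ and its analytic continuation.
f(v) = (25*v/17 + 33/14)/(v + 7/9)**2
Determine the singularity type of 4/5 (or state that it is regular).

The point is a regular point.

Denominator factors: v + 7/9 = 71/45 at v = 4/5 — none vanishes.
So the germ continues analytically to 4/5.


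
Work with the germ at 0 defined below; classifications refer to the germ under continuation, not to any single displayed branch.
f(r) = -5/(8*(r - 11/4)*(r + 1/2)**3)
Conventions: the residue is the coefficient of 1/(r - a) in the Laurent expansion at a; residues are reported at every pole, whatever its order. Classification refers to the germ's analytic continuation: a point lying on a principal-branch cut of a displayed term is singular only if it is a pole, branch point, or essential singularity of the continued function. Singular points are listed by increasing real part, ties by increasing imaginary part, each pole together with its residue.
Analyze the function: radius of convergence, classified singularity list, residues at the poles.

Radius of convergence at 0: 1/2.
At -1/2: a pole of order 3; residue 40/2197.
At 11/4: a pole of order 1; residue -40/2197.

Denominator factor (r + 1/2)^3: pole of order 3 at -1/2, modulus 1/2.
Denominator factor (r - 11/4): pole of order 1 at 11/4, modulus 11/4.
The radius of convergence is the smallest modulus among the singular points: 1/2.
At the order-3 pole -1/2 set g(r) = (r - (-1/2))^3*f(r) = -5/(8*(r - 11/4)).
Order-3 pole: residue = g''(a)/2; g''(-1/2) = 80/2197, so the residue is 40/2197.
At the order-1 pole 11/4 set g(r) = (r - (11/4))*f(r) = -5/(8*(r + 1/2)**3).
Simple pole: residue = g(a) at a = 11/4, which is -40/2197.
List the singular points by increasing real part (a conjugate pair: the negative imaginary part first).


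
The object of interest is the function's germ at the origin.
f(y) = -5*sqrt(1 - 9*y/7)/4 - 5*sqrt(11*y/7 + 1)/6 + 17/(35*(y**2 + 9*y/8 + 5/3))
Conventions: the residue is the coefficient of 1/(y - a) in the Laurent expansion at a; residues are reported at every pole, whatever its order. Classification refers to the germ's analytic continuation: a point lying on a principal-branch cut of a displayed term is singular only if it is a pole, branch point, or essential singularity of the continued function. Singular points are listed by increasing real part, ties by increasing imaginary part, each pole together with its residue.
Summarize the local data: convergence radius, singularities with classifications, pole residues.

Radius of convergence at 0: 7/11.
At -7/11: an algebraic (square-root) branch point.
At (-9/16) - ((1/48)*sqrt(3111))*i: a pole of order 1; residue ((8/2135)*sqrt(3111))*i.
At (-9/16) + ((1/48)*sqrt(3111))*i: a pole of order 1; residue -((8/2135)*sqrt(3111))*i.
At 7/9: an algebraic (square-root) branch point.

Denominator factor (y**2 + 9*y/8 + 5/3): discriminant -1037/192, complex-conjugate roots (-9/16) + ((1/48)*sqrt(3111))*i and (-9/16) - ((1/48)*sqrt(3111))*i; poles of order 1, moduli (1/3)*sqrt(15) and (1/3)*sqrt(15).
Branch term (-5/4)*sqrt(1 - y/(7/9)): its argument vanishes at y = 7/9, a square-root branch point, modulus 7/9.
Branch term (-5/6)*sqrt(1 - y/(-7/11)): its argument vanishes at y = -7/11, a square-root branch point, modulus 7/11.
The radius of convergence is the smallest modulus among the singular points: 7/11.
The branch terms are analytic at (-9/16) - ((1/48)*sqrt(3111))*i and contribute nothing to the residue; only the rational part matters.
The factor y**2 + 9*y/8 + 5/3 splits as (y - a)(y - a') with a = (-9/16) - ((1/48)*sqrt(3111))*i, a' = (-9/16) + ((1/48)*sqrt(3111))*i. At the order-1 pole a set g(y) = (y - a)*(rational part) = [17/35] / (y - a').
Simple pole: residue = g(a) at a = (-9/16) - ((1/48)*sqrt(3111))*i, which is ((8/2135)*sqrt(3111))*i.
The branch terms are analytic at (-9/16) + ((1/48)*sqrt(3111))*i and contribute nothing to the residue; only the rational part matters.
The factor y**2 + 9*y/8 + 5/3 splits as (y - a)(y - a') with a = (-9/16) + ((1/48)*sqrt(3111))*i, a' = (-9/16) - ((1/48)*sqrt(3111))*i. At the order-1 pole a set g(y) = (y - a)*(rational part) = [17/35] / (y - a').
Simple pole: residue = g(a) at a = (-9/16) + ((1/48)*sqrt(3111))*i, which is -((8/2135)*sqrt(3111))*i.
List the singular points by increasing real part (a conjugate pair: the negative imaginary part first).
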